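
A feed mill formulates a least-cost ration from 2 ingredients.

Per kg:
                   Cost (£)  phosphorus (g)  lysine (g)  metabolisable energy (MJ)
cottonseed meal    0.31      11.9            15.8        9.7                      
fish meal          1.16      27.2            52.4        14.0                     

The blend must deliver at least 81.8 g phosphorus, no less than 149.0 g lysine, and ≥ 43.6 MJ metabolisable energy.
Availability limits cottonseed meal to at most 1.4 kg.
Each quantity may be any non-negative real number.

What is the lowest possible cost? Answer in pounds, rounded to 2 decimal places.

Let x1 = kg of cottonseed meal, x2 = kg of fish meal.
min 0.31x1 + 1.16x2 with:
  11.9x1 + 27.2x2 ≥ 81.8   (phosphorus)
  15.8x1 + 52.4x2 ≥ 149   (lysine)
  9.7x1 + 14x2 ≥ 43.6   (metabolisable energy)
  x1 ≤ 1.4
  x1, x2 ≥ 0.
Both inputs are positive at the optimum. Binding constraints: lysine and the cottonseed meal cap.
Optimal quantities: cottonseed meal = 1.4 kg, fish meal = 2.421 kg.
Cost = 0.31·1.4 + 1.16·2.421 = 3.2424.

£3.24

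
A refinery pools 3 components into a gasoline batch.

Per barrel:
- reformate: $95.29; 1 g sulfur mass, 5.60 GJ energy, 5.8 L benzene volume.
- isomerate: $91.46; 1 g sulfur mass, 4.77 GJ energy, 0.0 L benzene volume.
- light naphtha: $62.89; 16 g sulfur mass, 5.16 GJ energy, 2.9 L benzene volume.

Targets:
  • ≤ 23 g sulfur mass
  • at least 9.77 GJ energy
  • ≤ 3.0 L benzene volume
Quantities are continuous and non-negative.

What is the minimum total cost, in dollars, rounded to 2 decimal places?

$150.04

Set it up as a linear program. Let x1 = barrels of reformate, x2 = barrels of isomerate, x3 = barrels of light naphtha.
min 95.29x1 + 91.46x2 + 62.89x3 subject to:
  1x1 + 1x2 + 16x3 ≤ 23   (sulfur mass)
  5.6x1 + 4.77x2 + 5.16x3 ≥ 9.77   (energy)
  5.8x1 + 2.9x3 ≤ 3   (benzene volume)
  x1, x2, x3 ≥ 0.
The cheapest feasible vertex uses only isomerate, light naphtha; reformate is not used. Binding constraints: energy and benzene volume.
That vertex is x2 = 0.92915, x3 = 1.0345.
Hence cost = 91.46·0.92915 + 62.89·1.0345 = $150.0398.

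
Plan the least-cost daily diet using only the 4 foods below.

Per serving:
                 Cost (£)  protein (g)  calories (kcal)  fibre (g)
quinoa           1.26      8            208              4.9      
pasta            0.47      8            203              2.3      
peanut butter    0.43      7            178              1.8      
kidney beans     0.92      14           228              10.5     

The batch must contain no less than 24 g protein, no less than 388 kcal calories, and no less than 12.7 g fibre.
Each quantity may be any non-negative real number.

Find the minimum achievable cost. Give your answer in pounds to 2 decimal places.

Let x1 = servings of quinoa, x2 = servings of pasta, x3 = servings of peanut butter, x4 = servings of kidney beans.
min 1.26x1 + 0.47x2 + 0.43x3 + 0.92x4 with:
  8x1 + 8x2 + 7x3 + 14x4 ≥ 24   (protein)
  208x1 + 203x2 + 178x3 + 228x4 ≥ 388   (calories)
  4.9x1 + 2.3x2 + 1.8x3 + 10.5x4 ≥ 12.7   (fibre)
  x1, x2, x3, x4 ≥ 0.
The optimal basis is {pasta, kidney beans}; quinoa, peanut butter drop out. The protein and fibre requirements are met with equality.
Solving gives x2 = 1.432, x4 = 0.8958.
Total cost: 0.47·1.432 + 0.92·0.8958 = 1.4972.

£1.50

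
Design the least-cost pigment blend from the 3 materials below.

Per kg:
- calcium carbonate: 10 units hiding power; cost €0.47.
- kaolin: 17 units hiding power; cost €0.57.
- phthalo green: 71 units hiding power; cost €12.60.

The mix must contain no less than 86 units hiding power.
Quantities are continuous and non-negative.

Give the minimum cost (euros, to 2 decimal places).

€2.88

This is a linear program. Let x1 = kg of calcium carbonate, x2 = kg of kaolin, x3 = kg of phthalo green.
Minimize 0.47x1 + 0.57x2 + 12.6x3 s.t.:
  10x1 + 17x2 + 71x3 ≥ 86   (hiding power)
  x1, x2, x3 ≥ 0.
The minimum-cost mix takes nothing from calcium carbonate, phthalo green — only kaolin. The hiding power requirement is met with equality.
So kaolin = 5.059 kg.
Hence cost = 0.57·5.059 = €2.8836.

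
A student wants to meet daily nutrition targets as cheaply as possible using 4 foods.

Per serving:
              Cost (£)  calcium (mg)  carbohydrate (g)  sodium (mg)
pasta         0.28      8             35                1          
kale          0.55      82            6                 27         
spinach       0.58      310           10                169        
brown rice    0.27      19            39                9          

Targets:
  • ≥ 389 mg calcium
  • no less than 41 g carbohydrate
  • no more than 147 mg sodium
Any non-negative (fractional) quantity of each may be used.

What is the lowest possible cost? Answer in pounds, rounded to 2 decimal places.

£2.27

Let x1 = servings of pasta, x2 = servings of kale, x3 = servings of spinach, x4 = servings of brown rice.
min 0.28x1 + 0.55x2 + 0.58x3 + 0.27x4 with:
  8x1 + 82x2 + 310x3 + 19x4 ≥ 389   (calcium)
  35x1 + 6x2 + 10x3 + 39x4 ≥ 41   (carbohydrate)
  1x1 + 27x2 + 169x3 + 9x4 ≤ 147   (sodium)
  x1, x2, x3, x4 ≥ 0.
At the optimum only kale, spinach, brown rice are positive (pasta = 0). Binding constraints: calcium, carbohydrate, sodium.
Solving gives x2 = 3.643, x3 = 0.2653, x4 = 0.4228.
Cost = 0.55·3.643 + 0.58·0.2653 + 0.27·0.4228 = 2.2717.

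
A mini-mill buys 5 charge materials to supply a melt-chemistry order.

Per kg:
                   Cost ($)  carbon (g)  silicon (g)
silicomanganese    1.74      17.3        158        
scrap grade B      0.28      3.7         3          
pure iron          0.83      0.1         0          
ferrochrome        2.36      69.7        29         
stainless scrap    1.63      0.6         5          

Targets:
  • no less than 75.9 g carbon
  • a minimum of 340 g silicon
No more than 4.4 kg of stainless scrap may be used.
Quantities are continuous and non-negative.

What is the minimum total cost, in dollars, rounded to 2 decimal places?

$4.93

Let x1 = kg of silicomanganese, x2 = kg of scrap grade B, x3 = kg of pure iron, x4 = kg of ferrochrome, x5 = kg of stainless scrap.
min 1.74x1 + 0.28x2 + 0.83x3 + 2.36x4 + 1.63x5 s.t.:
  17.3x1 + 3.7x2 + 0.1x3 + 69.7x4 + 0.6x5 ≥ 75.9   (carbon)
  158x1 + 3x2 + 29x4 + 5x5 ≥ 340   (silicon)
  x5 ≤ 4.4
  x1, x2, x3, x4, x5 ≥ 0.
The optimal basis is {silicomanganese, ferrochrome}; scrap grade B, pure iron, stainless scrap drop out. Binding constraints: carbon and silicon.
That vertex is x1 = 2.045, x4 = 0.5813.
Total cost: 1.74·2.045 + 2.36·0.5813 = 4.9302.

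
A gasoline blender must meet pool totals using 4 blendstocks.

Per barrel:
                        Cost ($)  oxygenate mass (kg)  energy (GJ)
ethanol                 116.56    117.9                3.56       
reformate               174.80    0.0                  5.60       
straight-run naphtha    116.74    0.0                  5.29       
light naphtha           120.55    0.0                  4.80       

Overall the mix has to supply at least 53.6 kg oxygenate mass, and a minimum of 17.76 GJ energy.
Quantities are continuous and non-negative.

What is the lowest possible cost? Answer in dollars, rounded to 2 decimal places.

Treat it as an LP. Let x1 = barrels of ethanol, x2 = barrels of reformate, x3 = barrels of straight-run naphtha, x4 = barrels of light naphtha.
min 116.56x1 + 174.8x2 + 116.74x3 + 120.55x4 subject to:
  117.9x1 ≥ 53.6   (oxygenate mass)
  3.56x1 + 5.6x2 + 5.29x3 + 4.8x4 ≥ 17.76   (energy)
  x1, x2, x3, x4 ≥ 0.
At the optimum only ethanol, straight-run naphtha are positive (reformate, light naphtha = 0). Binding constraints: oxygenate mass and energy.
So ethanol = 0.45462 barrels, straight-run naphtha = 3.0513 barrels.
Hence cost = 116.56·0.45462 + 116.74·3.0513 = $409.1993.

$409.20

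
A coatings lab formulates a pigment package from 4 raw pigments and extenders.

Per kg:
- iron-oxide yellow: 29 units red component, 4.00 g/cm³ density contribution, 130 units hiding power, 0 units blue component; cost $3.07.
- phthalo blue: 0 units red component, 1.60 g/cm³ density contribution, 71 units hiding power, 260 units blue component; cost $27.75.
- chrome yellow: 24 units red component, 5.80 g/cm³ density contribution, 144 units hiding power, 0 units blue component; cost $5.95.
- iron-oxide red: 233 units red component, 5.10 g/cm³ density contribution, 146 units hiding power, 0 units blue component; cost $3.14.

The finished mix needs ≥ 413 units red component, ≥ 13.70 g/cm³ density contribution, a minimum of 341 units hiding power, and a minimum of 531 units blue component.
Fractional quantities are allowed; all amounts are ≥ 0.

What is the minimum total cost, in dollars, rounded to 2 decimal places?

$63.10

Treat it as an LP. Let x1 = kg of iron-oxide yellow, x2 = kg of phthalo blue, x3 = kg of chrome yellow, x4 = kg of iron-oxide red.
Minimise 3.07x1 + 27.75x2 + 5.95x3 + 3.14x4 subject to:
  29x1 + 24x3 + 233x4 ≥ 413   (red component)
  4x1 + 1.6x2 + 5.8x3 + 5.1x4 ≥ 13.7   (density contribution)
  130x1 + 71x2 + 144x3 + 146x4 ≥ 341   (hiding power)
  260x2 ≥ 531   (blue component)
  x1, x2, x3, x4 ≥ 0.
The optimal basis is {phthalo blue, iron-oxide red}; iron-oxide yellow, chrome yellow drop out. The density contribution and blue component requirements are met with equality.
Solving gives x2 = 2.0423, x4 = 2.0456.
Total cost: 27.75·2.0423 + 3.14·2.0456 = 63.0970.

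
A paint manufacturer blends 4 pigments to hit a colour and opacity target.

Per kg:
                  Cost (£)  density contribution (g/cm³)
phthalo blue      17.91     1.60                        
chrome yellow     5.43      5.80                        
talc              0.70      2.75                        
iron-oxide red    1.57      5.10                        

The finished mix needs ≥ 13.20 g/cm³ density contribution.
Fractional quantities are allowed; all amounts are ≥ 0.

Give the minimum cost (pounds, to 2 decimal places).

£3.36

Let x1 = kg of phthalo blue, x2 = kg of chrome yellow, x3 = kg of talc, x4 = kg of iron-oxide red.
Minimize 17.91x1 + 5.43x2 + 0.7x3 + 1.57x4 with:
  1.6x1 + 5.8x2 + 2.75x3 + 5.1x4 ≥ 13.2   (density contribution)
  x1, x2, x3, x4 ≥ 0.
The minimum-cost mix takes nothing from phthalo blue, chrome yellow, iron-oxide red — only talc. Binding constraint: density contribution.
So talc = 4.8 kg.
Hence cost = 0.7·4.8 = £3.3600.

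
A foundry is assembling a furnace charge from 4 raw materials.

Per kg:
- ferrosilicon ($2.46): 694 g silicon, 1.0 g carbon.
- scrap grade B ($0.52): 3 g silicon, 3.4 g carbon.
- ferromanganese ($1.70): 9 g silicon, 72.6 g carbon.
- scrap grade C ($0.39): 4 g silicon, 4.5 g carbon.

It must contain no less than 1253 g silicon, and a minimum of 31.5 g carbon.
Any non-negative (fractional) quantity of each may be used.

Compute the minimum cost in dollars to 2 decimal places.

Treat it as an LP. Let x1 = kg of ferrosilicon, x2 = kg of scrap grade B, x3 = kg of ferromanganese, x4 = kg of scrap grade C.
Minimize 2.46x1 + 0.52x2 + 1.7x3 + 0.39x4 with:
  694x1 + 3x2 + 9x3 + 4x4 ≥ 1253   (silicon)
  1x1 + 3.4x2 + 72.6x3 + 4.5x4 ≥ 31.5   (carbon)
  x1, x2, x3, x4 ≥ 0.
The cheapest feasible vertex uses only ferrosilicon, ferromanganese; scrap grade B, scrap grade C are not used. There the silicon and carbon constraints are tight.
Solving gives x1 = 1.8, x3 = 0.4091.
Cost = 2.46·1.8 + 1.7·0.4091 = 5.1235.

$5.12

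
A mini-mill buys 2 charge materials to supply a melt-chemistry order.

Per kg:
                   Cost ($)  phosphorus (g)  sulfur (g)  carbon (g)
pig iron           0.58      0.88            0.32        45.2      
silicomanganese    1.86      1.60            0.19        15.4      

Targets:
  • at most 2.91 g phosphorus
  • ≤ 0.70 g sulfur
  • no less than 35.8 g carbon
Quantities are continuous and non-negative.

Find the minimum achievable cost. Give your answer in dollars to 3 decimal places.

Treat it as an LP. Let x1 = kg of pig iron, x2 = kg of silicomanganese.
Minimize 0.58x1 + 1.86x2 with:
  0.88x1 + 1.6x2 ≤ 2.91   (phosphorus)
  0.32x1 + 0.19x2 ≤ 0.7   (sulfur)
  45.2x1 + 15.4x2 ≥ 35.8   (carbon)
  x1, x2 ≥ 0.
The cheapest feasible vertex uses only pig iron; silicomanganese is not used. The carbon requirement is met with equality.
Solving gives x1 = 0.792.
Objective = 0.58·0.792 = 0.45936.

$0.459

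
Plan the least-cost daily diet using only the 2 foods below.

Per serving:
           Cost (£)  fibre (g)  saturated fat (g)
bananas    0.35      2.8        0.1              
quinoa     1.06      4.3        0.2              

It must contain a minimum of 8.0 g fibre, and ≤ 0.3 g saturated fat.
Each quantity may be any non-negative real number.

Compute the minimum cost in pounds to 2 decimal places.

Let x1 = servings of bananas, x2 = servings of quinoa.
Minimise 0.35x1 + 1.06x2 s.t.:
  2.8x1 + 4.3x2 ≥ 8   (fibre)
  0.1x1 + 0.2x2 ≤ 0.3   (saturated fat)
  x1, x2 ≥ 0.
The minimum-cost mix takes nothing from quinoa — only bananas. There the fibre constraint is tight.
Solving gives x1 = 2.857.
Objective = 0.35·2.857 = 1.0000.

£1.00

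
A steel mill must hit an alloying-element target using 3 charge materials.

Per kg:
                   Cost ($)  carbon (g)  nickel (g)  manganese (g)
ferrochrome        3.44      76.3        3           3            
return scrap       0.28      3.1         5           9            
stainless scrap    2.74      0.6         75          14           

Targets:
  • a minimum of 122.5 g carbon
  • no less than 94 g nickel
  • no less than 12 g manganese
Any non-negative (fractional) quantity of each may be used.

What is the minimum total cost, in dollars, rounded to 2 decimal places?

$8.09

Let x1 = kg of ferrochrome, x2 = kg of return scrap, x3 = kg of stainless scrap.
Minimise 3.44x1 + 0.28x2 + 2.74x3 s.t.:
  76.3x1 + 3.1x2 + 0.6x3 ≥ 122.5   (carbon)
  3x1 + 5x2 + 75x3 ≥ 94   (nickel)
  3x1 + 9x2 + 14x3 ≥ 12   (manganese)
  x1, x2, x3 ≥ 0.
At the optimum only ferrochrome, return scrap are positive (stainless scrap = 0). The carbon and nickel requirements are met with equality.
Optimal quantities: ferrochrome = 0.8627 kg, return scrap = 18.28 kg.
Objective = 3.44·0.8627 + 0.28·18.28 = 8.0861.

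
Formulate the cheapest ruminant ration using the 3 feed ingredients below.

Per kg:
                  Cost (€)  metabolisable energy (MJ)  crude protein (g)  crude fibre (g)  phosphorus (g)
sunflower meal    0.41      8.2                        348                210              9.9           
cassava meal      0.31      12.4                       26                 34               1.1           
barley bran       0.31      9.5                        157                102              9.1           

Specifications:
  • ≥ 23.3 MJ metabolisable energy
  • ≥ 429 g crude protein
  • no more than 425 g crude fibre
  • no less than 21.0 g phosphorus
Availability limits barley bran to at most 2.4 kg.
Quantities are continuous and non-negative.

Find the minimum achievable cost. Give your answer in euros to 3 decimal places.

€0.790

Let x1 = kg of sunflower meal, x2 = kg of cassava meal, x3 = kg of barley bran.
Minimise 0.41x1 + 0.31x2 + 0.31x3 with:
  8.2x1 + 12.4x2 + 9.5x3 ≥ 23.3   (metabolisable energy)
  348x1 + 26x2 + 157x3 ≥ 429   (crude protein)
  210x1 + 34x2 + 102x3 ≤ 425   (crude fibre)
  9.9x1 + 1.1x2 + 9.1x3 ≥ 21   (phosphorus)
  x3 ≤ 2.4
  x1, x2, x3 ≥ 0.
The minimum-cost mix takes nothing from cassava meal — only sunflower meal, barley bran. There the metabolisable energy and crude protein constraints are tight.
That vertex is x1 = 0.2068, x3 = 2.274.
Total cost: 0.41·0.2068 + 0.31·2.274 = 0.78973.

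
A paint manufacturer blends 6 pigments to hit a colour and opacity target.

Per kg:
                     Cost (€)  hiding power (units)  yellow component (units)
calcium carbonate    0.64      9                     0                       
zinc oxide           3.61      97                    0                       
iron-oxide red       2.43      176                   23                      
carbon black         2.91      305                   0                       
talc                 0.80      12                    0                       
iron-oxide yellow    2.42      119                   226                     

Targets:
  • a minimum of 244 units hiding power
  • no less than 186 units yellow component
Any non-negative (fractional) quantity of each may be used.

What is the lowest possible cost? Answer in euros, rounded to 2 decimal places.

Set it up as a linear program. Let x1 = kg of calcium carbonate, x2 = kg of zinc oxide, x3 = kg of iron-oxide red, x4 = kg of carbon black, x5 = kg of talc, x6 = kg of iron-oxide yellow.
Minimize 0.64x1 + 3.61x2 + 2.43x3 + 2.91x4 + 0.8x5 + 2.42x6 subject to:
  9x1 + 97x2 + 176x3 + 305x4 + 12x5 + 119x6 ≥ 244   (hiding power)
  23x3 + 226x6 ≥ 186   (yellow component)
  x1, x2, x3, x4, x5, x6 ≥ 0.
The optimal basis is {carbon black, iron-oxide yellow}; calcium carbonate, zinc oxide, iron-oxide red, talc drop out. The hiding power and yellow component requirements are met with equality.
That vertex is x4 = 0.4789, x6 = 0.823.
Cost = 2.91·0.4789 + 2.42·0.823 = 3.3853.

€3.39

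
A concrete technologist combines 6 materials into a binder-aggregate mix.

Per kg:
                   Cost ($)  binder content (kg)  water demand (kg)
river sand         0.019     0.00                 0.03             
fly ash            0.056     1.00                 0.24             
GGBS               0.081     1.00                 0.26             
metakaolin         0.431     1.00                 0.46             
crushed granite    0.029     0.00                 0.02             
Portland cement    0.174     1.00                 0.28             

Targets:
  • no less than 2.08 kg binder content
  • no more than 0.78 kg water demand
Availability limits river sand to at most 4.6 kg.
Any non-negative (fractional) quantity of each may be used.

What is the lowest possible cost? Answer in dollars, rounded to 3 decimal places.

$0.116

Treat it as an LP. Let x1 = kg of river sand, x2 = kg of fly ash, x3 = kg of GGBS, x4 = kg of metakaolin, x5 = kg of crushed granite, x6 = kg of Portland cement.
Minimise 0.019x1 + 0.056x2 + 0.081x3 + 0.431x4 + 0.029x5 + 0.174x6 subject to:
  1x2 + 1x3 + 1x4 + 1x6 ≥ 2.08   (binder content)
  0.03x1 + 0.24x2 + 0.26x3 + 0.46x4 + 0.02x5 + 0.28x6 ≤ 0.78   (water demand)
  x1 ≤ 4.6
  x1, x2, x3, x4, x5, x6 ≥ 0.
The optimal basis is {fly ash}; river sand, GGBS, metakaolin, crushed granite, Portland cement drop out. There the binder content constraint is tight.
Optimal quantities: fly ash = 2.08 kg.
Cost = 0.056·2.08 = 0.11648.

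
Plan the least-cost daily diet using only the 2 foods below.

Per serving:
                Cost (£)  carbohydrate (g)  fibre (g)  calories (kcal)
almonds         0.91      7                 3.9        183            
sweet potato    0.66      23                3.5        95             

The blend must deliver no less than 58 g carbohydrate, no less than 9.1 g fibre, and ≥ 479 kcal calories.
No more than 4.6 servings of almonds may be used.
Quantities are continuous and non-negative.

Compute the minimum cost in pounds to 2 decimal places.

£2.77

Let x1 = servings of almonds, x2 = servings of sweet potato.
min 0.91x1 + 0.66x2 with:
  7x1 + 23x2 ≥ 58   (carbohydrate)
  3.9x1 + 3.5x2 ≥ 9.1   (fibre)
  183x1 + 95x2 ≥ 479   (calories)
  x1 ≤ 4.6
  x1, x2 ≥ 0.
Both inputs are positive at the optimum. The carbohydrate and calories requirements are met with equality.
Optimal quantities: almonds = 1.554 servings, sweet potato = 2.049 servings.
Hence cost = 0.91·1.554 + 0.66·2.049 = £2.7665.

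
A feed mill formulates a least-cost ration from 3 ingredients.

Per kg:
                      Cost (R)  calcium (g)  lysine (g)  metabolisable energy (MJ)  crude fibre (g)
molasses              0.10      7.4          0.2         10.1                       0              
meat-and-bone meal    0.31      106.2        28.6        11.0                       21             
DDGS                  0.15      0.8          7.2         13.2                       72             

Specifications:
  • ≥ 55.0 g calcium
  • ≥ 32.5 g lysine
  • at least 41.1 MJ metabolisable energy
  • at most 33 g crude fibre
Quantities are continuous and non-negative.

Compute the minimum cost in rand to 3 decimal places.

R0.627

Treat it as an LP. Let x1 = kg of molasses, x2 = kg of meat-and-bone meal, x3 = kg of DDGS.
min 0.1x1 + 0.31x2 + 0.15x3 subject to:
  7.4x1 + 106.2x2 + 0.8x3 ≥ 55   (calcium)
  0.2x1 + 28.6x2 + 7.2x3 ≥ 32.5   (lysine)
  10.1x1 + 11x2 + 13.2x3 ≥ 41.1   (metabolisable energy)
  21x2 + 72x3 ≤ 33   (crude fibre)
  x1, x2, x3 ≥ 0.
All 3 inputs are positive at the optimum. There the lysine, metabolisable energy, crude fibre constraints are tight.
That vertex is x1 = 2.705, x2 = 1.081, x3 = 0.1429.
Total cost: 0.1·2.705 + 0.31·1.081 + 0.15·0.1429 = 0.62705.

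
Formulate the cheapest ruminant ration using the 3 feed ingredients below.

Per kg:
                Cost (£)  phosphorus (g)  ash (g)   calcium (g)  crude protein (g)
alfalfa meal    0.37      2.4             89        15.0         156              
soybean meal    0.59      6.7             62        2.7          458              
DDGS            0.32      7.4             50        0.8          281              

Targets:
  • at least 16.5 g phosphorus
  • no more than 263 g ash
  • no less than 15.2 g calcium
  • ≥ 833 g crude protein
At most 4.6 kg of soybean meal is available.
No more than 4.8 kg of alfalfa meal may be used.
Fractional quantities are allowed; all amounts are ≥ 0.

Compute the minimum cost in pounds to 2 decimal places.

£1.12

Let x1 = kg of alfalfa meal, x2 = kg of soybean meal, x3 = kg of DDGS.
min 0.37x1 + 0.59x2 + 0.32x3 s.t.:
  2.4x1 + 6.7x2 + 7.4x3 ≥ 16.5   (phosphorus)
  89x1 + 62x2 + 50x3 ≤ 263   (ash)
  15x1 + 2.7x2 + 0.8x3 ≥ 15.2   (calcium)
  156x1 + 458x2 + 281x3 ≥ 833   (crude protein)
  x2 ≤ 4.6
  x1 ≤ 4.8
  x1, x2, x3 ≥ 0.
The minimum-cost mix takes nothing from soybean meal — only alfalfa meal, DDGS. There the calcium and crude protein constraints are tight.
So alfalfa meal = 0.8813 kg, DDGS = 2.475 kg.
Objective = 0.37·0.8813 + 0.32·2.475 = 1.1181.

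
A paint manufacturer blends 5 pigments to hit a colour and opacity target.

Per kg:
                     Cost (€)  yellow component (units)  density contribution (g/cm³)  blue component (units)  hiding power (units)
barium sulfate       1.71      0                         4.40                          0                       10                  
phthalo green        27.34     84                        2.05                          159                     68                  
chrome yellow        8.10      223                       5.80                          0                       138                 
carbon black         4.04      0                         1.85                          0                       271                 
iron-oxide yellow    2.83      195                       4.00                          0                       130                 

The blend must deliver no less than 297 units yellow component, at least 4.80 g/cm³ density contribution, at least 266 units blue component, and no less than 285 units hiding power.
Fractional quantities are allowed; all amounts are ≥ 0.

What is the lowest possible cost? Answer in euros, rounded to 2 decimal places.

This is a linear program. Let x1 = kg of barium sulfate, x2 = kg of phthalo green, x3 = kg of chrome yellow, x4 = kg of carbon black, x5 = kg of iron-oxide yellow.
Minimise 1.71x1 + 27.34x2 + 8.1x3 + 4.04x4 + 2.83x5 s.t.:
  84x2 + 223x3 + 195x5 ≥ 297   (yellow component)
  4.4x1 + 2.05x2 + 5.8x3 + 1.85x4 + 4x5 ≥ 4.8   (density contribution)
  159x2 ≥ 266   (blue component)
  10x1 + 68x2 + 138x3 + 271x4 + 130x5 ≥ 285   (hiding power)
  x1, x2, x3, x4, x5 ≥ 0.
The minimum-cost mix takes nothing from barium sulfate, chrome yellow — only phthalo green, carbon black, iron-oxide yellow. The yellow component, blue component, hiding power requirements are met with equality.
That vertex is x2 = 1.673, x4 = 0.247, x5 = 0.8024.
Objective = 27.34·1.673 + 4.04·0.247 + 2.83·0.8024 = 49.0085.

€49.01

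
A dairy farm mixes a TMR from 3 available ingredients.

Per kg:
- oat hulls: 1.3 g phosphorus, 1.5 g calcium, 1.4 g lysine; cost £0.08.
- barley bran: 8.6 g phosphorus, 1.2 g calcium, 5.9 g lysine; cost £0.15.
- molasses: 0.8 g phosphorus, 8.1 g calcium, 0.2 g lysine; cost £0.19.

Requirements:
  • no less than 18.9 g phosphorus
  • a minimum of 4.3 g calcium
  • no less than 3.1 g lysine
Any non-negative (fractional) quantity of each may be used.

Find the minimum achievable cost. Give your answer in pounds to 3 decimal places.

Let x1 = kg of oat hulls, x2 = kg of barley bran, x3 = kg of molasses.
Minimise 0.08x1 + 0.15x2 + 0.19x3 s.t.:
  1.3x1 + 8.6x2 + 0.8x3 ≥ 18.9   (phosphorus)
  1.5x1 + 1.2x2 + 8.1x3 ≥ 4.3   (calcium)
  1.4x1 + 5.9x2 + 0.2x3 ≥ 3.1   (lysine)
  x1, x2, x3 ≥ 0.
At the optimum only barley bran, molasses are positive (oat hulls = 0). There the phosphorus and calcium constraints are tight.
Optimal quantities: barley bran = 2.178 kg, molasses = 0.2082 kg.
Hence cost = 0.15·2.178 + 0.19·0.2082 = £0.36626.

£0.366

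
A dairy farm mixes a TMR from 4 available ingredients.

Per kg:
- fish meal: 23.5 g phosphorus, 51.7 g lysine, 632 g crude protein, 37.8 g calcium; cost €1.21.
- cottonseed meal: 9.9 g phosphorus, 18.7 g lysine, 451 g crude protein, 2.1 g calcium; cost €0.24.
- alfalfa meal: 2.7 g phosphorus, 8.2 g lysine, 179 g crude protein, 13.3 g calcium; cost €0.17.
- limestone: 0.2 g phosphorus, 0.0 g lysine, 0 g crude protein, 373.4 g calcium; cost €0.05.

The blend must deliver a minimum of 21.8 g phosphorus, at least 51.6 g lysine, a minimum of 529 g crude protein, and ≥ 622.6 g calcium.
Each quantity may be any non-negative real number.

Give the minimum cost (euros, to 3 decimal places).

Treat it as an LP. Let x1 = kg of fish meal, x2 = kg of cottonseed meal, x3 = kg of alfalfa meal, x4 = kg of limestone.
Minimise 1.21x1 + 0.24x2 + 0.17x3 + 0.05x4 subject to:
  23.5x1 + 9.9x2 + 2.7x3 + 0.2x4 ≥ 21.8   (phosphorus)
  51.7x1 + 18.7x2 + 8.2x3 ≥ 51.6   (lysine)
  632x1 + 451x2 + 179x3 ≥ 529   (crude protein)
  37.8x1 + 2.1x2 + 13.3x3 + 373.4x4 ≥ 622.6   (calcium)
  x1, x2, x3, x4 ≥ 0.
The minimum-cost mix takes nothing from fish meal, alfalfa meal — only cottonseed meal, limestone. There the lysine and calcium constraints are tight.
Optimal quantities: cottonseed meal = 2.759 kg, limestone = 1.652 kg.
Hence cost = 0.24·2.759 + 0.05·1.652 = €0.74476.

€0.745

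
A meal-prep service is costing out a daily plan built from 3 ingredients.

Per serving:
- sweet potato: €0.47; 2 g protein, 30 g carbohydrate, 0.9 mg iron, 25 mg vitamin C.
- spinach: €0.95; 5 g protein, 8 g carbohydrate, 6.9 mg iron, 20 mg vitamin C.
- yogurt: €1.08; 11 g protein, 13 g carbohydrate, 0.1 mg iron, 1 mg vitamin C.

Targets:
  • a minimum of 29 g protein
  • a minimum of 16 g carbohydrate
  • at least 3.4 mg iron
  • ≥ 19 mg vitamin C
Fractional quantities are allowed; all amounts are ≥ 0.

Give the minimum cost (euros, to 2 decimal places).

Treat it as an LP. Let x1 = servings of sweet potato, x2 = servings of spinach, x3 = servings of yogurt.
Minimize 0.47x1 + 0.95x2 + 1.08x3 s.t.:
  2x1 + 5x2 + 11x3 ≥ 29   (protein)
  30x1 + 8x2 + 13x3 ≥ 16   (carbohydrate)
  0.9x1 + 6.9x2 + 0.1x3 ≥ 3.4   (iron)
  25x1 + 20x2 + 1x3 ≥ 19   (vitamin C)
  x1, x2, x3 ≥ 0.
The optimal mix uses every input. The protein, iron, vitamin C requirements are met with equality.
Optimal quantities: sweet potato = 0.3327 servings, spinach = 0.4148 servings, yogurt = 2.387 servings.
Cost = 0.47·0.3327 + 0.95·0.4148 + 1.08·2.387 = 3.1284.

€3.13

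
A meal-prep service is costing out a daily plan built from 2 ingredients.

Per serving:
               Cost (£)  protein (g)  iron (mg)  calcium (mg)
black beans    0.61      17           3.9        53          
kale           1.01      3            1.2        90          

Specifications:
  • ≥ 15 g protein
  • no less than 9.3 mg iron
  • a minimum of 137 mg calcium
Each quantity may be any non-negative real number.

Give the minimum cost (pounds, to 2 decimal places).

Let x1 = servings of black beans, x2 = servings of kale.
min 0.61x1 + 1.01x2 s.t.:
  17x1 + 3x2 ≥ 15   (protein)
  3.9x1 + 1.2x2 ≥ 9.3   (iron)
  53x1 + 90x2 ≥ 137   (calcium)
  x1, x2 ≥ 0.
Both inputs are positive at the optimum. There the iron and calcium constraints are tight.
Optimal quantities: black beans = 2.34 servings, kale = 0.1441 servings.
Hence cost = 0.61·2.34 + 1.01·0.1441 = £1.5729.

£1.57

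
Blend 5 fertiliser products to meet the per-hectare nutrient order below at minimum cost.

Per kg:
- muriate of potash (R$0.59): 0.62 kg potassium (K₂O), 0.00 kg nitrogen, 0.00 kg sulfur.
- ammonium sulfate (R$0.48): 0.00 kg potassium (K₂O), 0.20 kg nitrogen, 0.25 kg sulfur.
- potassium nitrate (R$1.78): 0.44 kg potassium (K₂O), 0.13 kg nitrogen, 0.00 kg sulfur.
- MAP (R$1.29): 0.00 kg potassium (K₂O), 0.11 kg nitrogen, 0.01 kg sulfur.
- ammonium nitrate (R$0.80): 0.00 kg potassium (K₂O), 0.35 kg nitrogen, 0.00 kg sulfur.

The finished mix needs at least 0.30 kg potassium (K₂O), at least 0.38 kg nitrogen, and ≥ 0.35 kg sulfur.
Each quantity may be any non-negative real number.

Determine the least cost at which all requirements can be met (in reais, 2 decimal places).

Let x1 = kg of muriate of potash, x2 = kg of ammonium sulfate, x3 = kg of potassium nitrate, x4 = kg of MAP, x5 = kg of ammonium nitrate.
Minimize 0.59x1 + 0.48x2 + 1.78x3 + 1.29x4 + 0.8x5 with:
  0.62x1 + 0.44x3 ≥ 0.3   (potassium (K₂O))
  0.2x2 + 0.13x3 + 0.11x4 + 0.35x5 ≥ 0.38   (nitrogen)
  0.25x2 + 0.01x4 ≥ 0.35   (sulfur)
  x1, x2, x3, x4, x5 ≥ 0.
The cheapest feasible vertex uses only muriate of potash, ammonium sulfate, ammonium nitrate; potassium nitrate, MAP are not used. Binding constraints: potassium (K₂O), nitrogen, sulfur.
So muriate of potash = 0.4839 kg, ammonium sulfate = 1.4 kg, ammonium nitrate = 0.2857 kg.
Hence cost = 0.59·0.4839 + 0.48·1.4 + 0.8·0.2857 = R$1.1861.

R$1.19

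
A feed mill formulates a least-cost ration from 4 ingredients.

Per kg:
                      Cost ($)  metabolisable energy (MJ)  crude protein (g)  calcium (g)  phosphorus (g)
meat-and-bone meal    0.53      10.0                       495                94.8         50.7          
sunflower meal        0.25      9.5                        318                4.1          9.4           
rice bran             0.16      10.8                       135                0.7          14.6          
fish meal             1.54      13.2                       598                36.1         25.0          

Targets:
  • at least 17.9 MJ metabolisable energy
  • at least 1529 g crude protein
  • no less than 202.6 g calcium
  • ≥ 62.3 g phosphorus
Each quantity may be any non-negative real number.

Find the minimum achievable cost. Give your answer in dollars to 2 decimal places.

Treat it as an LP. Let x1 = kg of meat-and-bone meal, x2 = kg of sunflower meal, x3 = kg of rice bran, x4 = kg of fish meal.
Minimize 0.53x1 + 0.25x2 + 0.16x3 + 1.54x4 with:
  10x1 + 9.5x2 + 10.8x3 + 13.2x4 ≥ 17.9   (metabolisable energy)
  495x1 + 318x2 + 135x3 + 598x4 ≥ 1529   (crude protein)
  94.8x1 + 4.1x2 + 0.7x3 + 36.1x4 ≥ 202.6   (calcium)
  50.7x1 + 9.4x2 + 14.6x3 + 25x4 ≥ 62.3   (phosphorus)
  x1, x2, x3, x4 ≥ 0.
At the optimum only meat-and-bone meal, sunflower meal are positive (rice bran, fish meal = 0). There the crude protein and calcium constraints are tight.
So meat-and-bone meal = 2.068 kg, sunflower meal = 1.588 kg.
Objective = 0.53·2.068 + 0.25·1.588 = 1.4930.

$1.49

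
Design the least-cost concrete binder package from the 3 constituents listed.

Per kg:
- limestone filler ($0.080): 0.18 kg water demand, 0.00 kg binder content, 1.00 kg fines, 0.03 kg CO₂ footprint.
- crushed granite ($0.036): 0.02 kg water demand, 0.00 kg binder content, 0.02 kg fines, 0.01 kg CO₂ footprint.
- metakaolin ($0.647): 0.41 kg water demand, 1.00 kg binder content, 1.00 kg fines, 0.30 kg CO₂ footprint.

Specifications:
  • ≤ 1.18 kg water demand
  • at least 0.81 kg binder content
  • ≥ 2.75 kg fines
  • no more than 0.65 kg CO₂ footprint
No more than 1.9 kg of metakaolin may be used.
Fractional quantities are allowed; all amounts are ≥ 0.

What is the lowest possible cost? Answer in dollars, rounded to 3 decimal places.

Set it up as a linear program. Let x1 = kg of limestone filler, x2 = kg of crushed granite, x3 = kg of metakaolin.
Minimize 0.08x1 + 0.036x2 + 0.647x3 s.t.:
  0.18x1 + 0.02x2 + 0.41x3 ≤ 1.18   (water demand)
  1x3 ≥ 0.81   (binder content)
  1x1 + 0.02x2 + 1x3 ≥ 2.75   (fines)
  0.03x1 + 0.01x2 + 0.3x3 ≤ 0.65   (CO₂ footprint)
  x3 ≤ 1.9
  x1, x2, x3 ≥ 0.
The optimal basis is {limestone filler, metakaolin}; crushed granite drops out. Binding constraints: binder content and fines.
So limestone filler = 1.94 kg, metakaolin = 0.81 kg.
Hence cost = 0.08·1.94 + 0.647·0.81 = $0.67927.

$0.679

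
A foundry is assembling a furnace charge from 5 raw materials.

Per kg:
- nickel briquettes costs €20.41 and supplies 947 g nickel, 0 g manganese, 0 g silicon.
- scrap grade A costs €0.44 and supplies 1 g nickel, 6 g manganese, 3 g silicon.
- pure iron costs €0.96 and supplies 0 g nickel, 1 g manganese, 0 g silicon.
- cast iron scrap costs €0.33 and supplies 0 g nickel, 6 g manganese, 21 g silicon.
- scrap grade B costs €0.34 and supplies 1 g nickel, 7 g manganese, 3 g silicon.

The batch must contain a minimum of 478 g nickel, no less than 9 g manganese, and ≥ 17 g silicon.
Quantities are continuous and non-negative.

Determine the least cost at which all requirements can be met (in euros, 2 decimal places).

€10.75

Let x1 = kg of nickel briquettes, x2 = kg of scrap grade A, x3 = kg of pure iron, x4 = kg of cast iron scrap, x5 = kg of scrap grade B.
Minimise 20.41x1 + 0.44x2 + 0.96x3 + 0.33x4 + 0.34x5 with:
  947x1 + 1x2 + 1x5 ≥ 478   (nickel)
  6x2 + 1x3 + 6x4 + 7x5 ≥ 9   (manganese)
  3x2 + 21x4 + 3x5 ≥ 17   (silicon)
  x1, x2, x3, x4, x5 ≥ 0.
The cheapest feasible vertex uses only nickel briquettes, cast iron scrap, scrap grade B; scrap grade A, pure iron are not used. Binding constraints: nickel, manganese, silicon.
Solving gives x1 = 0.504, x4 = 0.7132, x5 = 0.6744.
Total cost: 20.41·0.504 + 0.33·0.7132 + 0.34·0.6744 = 10.7513.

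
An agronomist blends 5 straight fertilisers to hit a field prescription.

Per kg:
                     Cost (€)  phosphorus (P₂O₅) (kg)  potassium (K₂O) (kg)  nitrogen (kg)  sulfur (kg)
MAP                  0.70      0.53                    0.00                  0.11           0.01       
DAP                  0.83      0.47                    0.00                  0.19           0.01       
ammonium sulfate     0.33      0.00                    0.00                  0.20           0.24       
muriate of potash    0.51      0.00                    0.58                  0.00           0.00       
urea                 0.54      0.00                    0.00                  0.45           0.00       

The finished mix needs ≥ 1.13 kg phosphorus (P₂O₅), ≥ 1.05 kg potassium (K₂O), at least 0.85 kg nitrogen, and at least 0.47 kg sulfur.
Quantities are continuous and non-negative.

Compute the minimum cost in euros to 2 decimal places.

Treat it as an LP. Let x1 = kg of MAP, x2 = kg of DAP, x3 = kg of ammonium sulfate, x4 = kg of muriate of potash, x5 = kg of urea.
Minimize 0.7x1 + 0.83x2 + 0.33x3 + 0.51x4 + 0.54x5 s.t.:
  0.53x1 + 0.47x2 ≥ 1.13   (phosphorus (P₂O₅))
  0.58x4 ≥ 1.05   (potassium (K₂O))
  0.11x1 + 0.19x2 + 0.2x3 + 0.45x5 ≥ 0.85   (nitrogen)
  0.01x1 + 0.01x2 + 0.24x3 ≥ 0.47   (sulfur)
  x1, x2, x3, x4, x5 ≥ 0.
The cheapest feasible vertex uses only MAP, ammonium sulfate, muriate of potash, urea; DAP is not used. There the phosphorus (P₂O₅), potassium (K₂O), nitrogen, sulfur constraints are tight.
So MAP = 2.132 kg, ammonium sulfate = 1.869 kg, muriate of potash = 1.81 kg, urea = 0.5368 kg.
Hence cost = 0.7·2.132 + 0.33·1.869 + 0.51·1.81 + 0.54·0.5368 = €3.3221.

€3.32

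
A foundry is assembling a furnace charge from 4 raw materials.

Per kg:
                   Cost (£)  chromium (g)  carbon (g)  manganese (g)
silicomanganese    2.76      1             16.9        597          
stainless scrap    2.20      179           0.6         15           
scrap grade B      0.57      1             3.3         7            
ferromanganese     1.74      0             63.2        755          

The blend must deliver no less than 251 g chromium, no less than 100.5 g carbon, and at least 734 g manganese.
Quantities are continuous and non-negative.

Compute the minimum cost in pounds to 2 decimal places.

Let x1 = kg of silicomanganese, x2 = kg of stainless scrap, x3 = kg of scrap grade B, x4 = kg of ferromanganese.
Minimise 2.76x1 + 2.2x2 + 0.57x3 + 1.74x4 s.t.:
  1x1 + 179x2 + 1x3 ≥ 251   (chromium)
  16.9x1 + 0.6x2 + 3.3x3 + 63.2x4 ≥ 100.5   (carbon)
  597x1 + 15x2 + 7x3 + 755x4 ≥ 734   (manganese)
  x1, x2, x3, x4 ≥ 0.
The optimal basis is {stainless scrap, ferromanganese}; silicomanganese, scrap grade B drop out. Binding constraints: chromium and carbon.
That vertex is x2 = 1.402, x4 = 1.577.
Cost = 2.2·1.402 + 1.74·1.577 = 5.8284.

£5.83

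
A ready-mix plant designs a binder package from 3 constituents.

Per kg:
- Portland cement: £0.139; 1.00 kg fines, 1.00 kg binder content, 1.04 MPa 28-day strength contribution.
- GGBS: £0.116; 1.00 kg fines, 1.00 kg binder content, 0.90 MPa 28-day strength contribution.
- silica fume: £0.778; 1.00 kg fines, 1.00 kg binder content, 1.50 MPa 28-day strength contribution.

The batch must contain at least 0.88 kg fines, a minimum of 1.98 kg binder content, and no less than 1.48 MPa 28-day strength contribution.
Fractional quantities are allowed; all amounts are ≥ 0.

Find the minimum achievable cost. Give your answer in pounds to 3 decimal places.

£0.230

Let x1 = kg of Portland cement, x2 = kg of GGBS, x3 = kg of silica fume.
Minimize 0.139x1 + 0.116x2 + 0.778x3 s.t.:
  1x1 + 1x2 + 1x3 ≥ 0.88   (fines)
  1x1 + 1x2 + 1x3 ≥ 1.98   (binder content)
  1.04x1 + 0.9x2 + 1.5x3 ≥ 1.48   (28-day strength contribution)
  x1, x2, x3 ≥ 0.
The minimum-cost mix takes nothing from Portland cement, silica fume — only GGBS. There the binder content constraint is tight.
Solving gives x2 = 1.98.
Total cost: 0.116·1.98 = 0.22968.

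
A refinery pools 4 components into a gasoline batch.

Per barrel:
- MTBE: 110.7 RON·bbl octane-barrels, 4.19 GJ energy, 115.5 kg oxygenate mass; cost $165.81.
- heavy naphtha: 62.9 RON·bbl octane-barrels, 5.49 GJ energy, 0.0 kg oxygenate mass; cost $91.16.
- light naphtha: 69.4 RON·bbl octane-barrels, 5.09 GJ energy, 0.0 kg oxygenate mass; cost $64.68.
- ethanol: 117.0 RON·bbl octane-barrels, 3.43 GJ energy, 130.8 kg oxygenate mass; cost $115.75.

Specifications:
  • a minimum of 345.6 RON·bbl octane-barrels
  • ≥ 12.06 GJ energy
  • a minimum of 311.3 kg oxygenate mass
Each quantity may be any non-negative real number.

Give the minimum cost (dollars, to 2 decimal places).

This is a linear program. Let x1 = barrels of MTBE, x2 = barrels of heavy naphtha, x3 = barrels of light naphtha, x4 = barrels of ethanol.
Minimise 165.81x1 + 91.16x2 + 64.68x3 + 115.75x4 subject to:
  110.7x1 + 62.9x2 + 69.4x3 + 117x4 ≥ 345.6   (octane-barrels)
  4.19x1 + 5.49x2 + 5.09x3 + 3.43x4 ≥ 12.06   (energy)
  115.5x1 + 130.8x4 ≥ 311.3   (oxygenate mass)
  x1, x2, x3, x4 ≥ 0.
At the optimum only light naphtha, ethanol are positive (MTBE, heavy naphtha = 0). Binding constraints: octane-barrels and oxygenate mass.
Optimal quantities: light naphtha = 0.9675 barrels, ethanol = 2.38 barrels.
Cost = 64.68·0.9675 + 115.75·2.38 = 338.0629.

$338.06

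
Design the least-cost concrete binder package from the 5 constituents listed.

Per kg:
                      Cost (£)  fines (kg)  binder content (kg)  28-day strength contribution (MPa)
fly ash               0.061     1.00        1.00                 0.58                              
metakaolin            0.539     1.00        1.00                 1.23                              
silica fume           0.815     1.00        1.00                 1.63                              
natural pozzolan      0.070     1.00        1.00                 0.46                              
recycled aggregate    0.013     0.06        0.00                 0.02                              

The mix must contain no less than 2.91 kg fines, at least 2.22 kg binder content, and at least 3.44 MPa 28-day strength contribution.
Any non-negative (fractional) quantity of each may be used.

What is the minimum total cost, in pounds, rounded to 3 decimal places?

£0.362

Let x1 = kg of fly ash, x2 = kg of metakaolin, x3 = kg of silica fume, x4 = kg of natural pozzolan, x5 = kg of recycled aggregate.
Minimise 0.061x1 + 0.539x2 + 0.815x3 + 0.07x4 + 0.013x5 s.t.:
  1x1 + 1x2 + 1x3 + 1x4 + 0.06x5 ≥ 2.91   (fines)
  1x1 + 1x2 + 1x3 + 1x4 ≥ 2.22   (binder content)
  0.58x1 + 1.23x2 + 1.63x3 + 0.46x4 + 0.02x5 ≥ 3.44   (28-day strength contribution)
  x1, x2, x3, x4, x5 ≥ 0.
The cheapest feasible vertex uses only fly ash; metakaolin, silica fume, natural pozzolan, recycled aggregate are not used. There the 28-day strength contribution constraint is tight.
That vertex is x1 = 5.931.
Objective = 0.061·5.931 = 0.36179.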